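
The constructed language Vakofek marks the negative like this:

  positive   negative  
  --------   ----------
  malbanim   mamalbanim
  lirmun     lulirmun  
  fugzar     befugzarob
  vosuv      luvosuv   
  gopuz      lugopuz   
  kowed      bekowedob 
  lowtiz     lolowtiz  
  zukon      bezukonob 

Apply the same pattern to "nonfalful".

lunonfalful

"nonfalful" has last vowel 'u'. The stems whose last vowel is 'u' (gopuz → lugopuz, lirmun → lulirmun, vosuv → luvosuv) add the prefix lu-.
So nonfalful → lunonfalful.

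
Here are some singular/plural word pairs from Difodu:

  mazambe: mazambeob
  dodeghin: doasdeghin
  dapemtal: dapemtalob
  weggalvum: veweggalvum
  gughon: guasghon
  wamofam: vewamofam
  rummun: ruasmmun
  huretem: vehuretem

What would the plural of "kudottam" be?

rummun and weggalvum both have last vowel 'u' yet inflect differently (ruasmmun, veweggalvum), so the last vowel is not what conditions the rule; the final letter is.
"kudottam" ends in -m. The stems ending in -m (huretem → vehuretem, wamofam → vewamofam, weggalvum → veweggalvum) add the prefix ve-.
The other patterns: stems ending in -n insert -as- after the first vowel; stems ending in -e or -l add -ob.
So kudottam → vekudottam.

vekudottam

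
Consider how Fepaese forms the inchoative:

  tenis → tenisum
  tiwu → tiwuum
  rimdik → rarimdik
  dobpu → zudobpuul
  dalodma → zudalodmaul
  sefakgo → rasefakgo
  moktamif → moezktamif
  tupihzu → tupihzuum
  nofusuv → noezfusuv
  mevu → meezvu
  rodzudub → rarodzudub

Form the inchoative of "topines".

topinesum

tupihzu and dobpu both end in -u yet inflect differently (tupihzuum, zudobpuul), so the final letter is not what conditions the rule; the first letter is.
"topines" begins with t-. The stems beginning with t- (tupihzu → tupihzuum, tenis → tenisum, tiwu → tiwuum) add -um.
The other patterns: stems beginning with r- or s- add the prefix ra-; stems beginning with d- add zu- … -ul around the stem; stems beginning with m- or n- insert -ez- after the first vowel.
So topines → topinesum.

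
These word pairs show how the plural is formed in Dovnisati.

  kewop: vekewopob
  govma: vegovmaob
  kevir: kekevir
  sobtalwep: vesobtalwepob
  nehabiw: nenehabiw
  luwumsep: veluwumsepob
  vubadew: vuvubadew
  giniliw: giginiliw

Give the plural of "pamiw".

papamiw

sobtalwep and vubadew both have last vowel 'e' yet inflect differently (vesobtalwepob, vuvubadew), so the last vowel is not what conditions the rule; the final letter is.
"pamiw" ends in -w. The stems ending in -w (giniliw → giginiliw, nehabiw → nenehabiw, vubadew → vuvubadew) repeat the first consonant+vowel as a prefix.
So pamiw → papamiw.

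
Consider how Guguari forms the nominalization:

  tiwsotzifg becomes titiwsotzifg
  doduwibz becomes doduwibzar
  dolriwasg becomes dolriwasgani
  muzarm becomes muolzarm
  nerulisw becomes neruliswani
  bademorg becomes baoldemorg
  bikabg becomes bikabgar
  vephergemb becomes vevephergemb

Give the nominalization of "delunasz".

delunaszani

bademorg and dolriwasg both end in -g yet inflect differently (baoldemorg, dolriwasgani), so the final letter is not what conditions the rule; the second-to-last letter is.
"delunasz" has second-to-last letter 's'. The stems whose second-to-last letter is 's' (nerulisw → neruliswani, dolriwasg → dolriwasgani) add -ani.
So delunasz → delunaszani.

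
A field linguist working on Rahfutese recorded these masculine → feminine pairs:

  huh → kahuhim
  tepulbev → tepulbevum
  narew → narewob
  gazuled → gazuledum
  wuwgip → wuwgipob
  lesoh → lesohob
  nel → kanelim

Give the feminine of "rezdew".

rezdewob

huh and lesoh both end in -h yet inflect differently (kahuhim, lesohob), so the final letter is not what conditions the rule; the number of vowels is.
"rezdew" has 2 vowels. The stems with 2 vowels (wuwgip → wuwgipob, lesoh → lesohob, narew → narewob) add -ob.
So rezdew → rezdewob.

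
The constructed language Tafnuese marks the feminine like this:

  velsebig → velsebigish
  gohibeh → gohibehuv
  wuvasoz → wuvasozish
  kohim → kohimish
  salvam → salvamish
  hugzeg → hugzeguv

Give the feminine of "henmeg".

hugzeg and velsebig both end in -g yet inflect differently (hugzeguv, velsebigish), so the final letter is not what conditions the rule; the last vowel is.
"henmeg" has last vowel 'e'. The stems whose last vowel is 'e' (hugzeg → hugzeguv, gohibeh → gohibehuv) add -uv.
The other pattern: stems whose last vowel is 'a', 'i' or 'o' add -ish.
So henmeg → henmeguv.

henmeguv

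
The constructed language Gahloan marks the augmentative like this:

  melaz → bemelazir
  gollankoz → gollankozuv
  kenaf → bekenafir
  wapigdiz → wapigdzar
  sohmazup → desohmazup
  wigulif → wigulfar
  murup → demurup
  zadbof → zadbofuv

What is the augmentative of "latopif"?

latopfar

"latopif" has last vowel 'i'. The stems whose last vowel is 'i' (wigulif → wigulfar, wapigdiz → wapigdzar) delete the last vowel and add -ar.
So latopif → latopfar.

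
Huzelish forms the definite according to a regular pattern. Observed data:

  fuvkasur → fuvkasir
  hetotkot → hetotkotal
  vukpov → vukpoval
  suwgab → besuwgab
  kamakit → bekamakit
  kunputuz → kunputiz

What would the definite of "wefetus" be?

"wefetus" has last vowel 'u'. The stems whose last vowel is 'u' (fuvkasur → fuvkasir, kunputuz → kunputiz) change the last vowel to 'i'.
The other patterns: stems whose last vowel is 'o' add -al; stems whose last vowel is 'a' or 'i' add the prefix be-.
So wefetus → wefetis.

wefetis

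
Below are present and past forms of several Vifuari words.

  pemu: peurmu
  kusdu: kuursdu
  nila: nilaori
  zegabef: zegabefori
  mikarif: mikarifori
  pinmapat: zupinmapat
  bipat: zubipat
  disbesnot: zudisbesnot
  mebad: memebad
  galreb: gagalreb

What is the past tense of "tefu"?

teurfu

"tefu" ends in -u. The stems ending in -u (pemu → peurmu, kusdu → kuursdu) insert -ur- after the first vowel.
The other patterns: stems ending in -a or -f add -ori; stems ending in -t add the prefix zu-; stems ending in -b or -d repeat the first consonant+vowel as a prefix.
So tefu → teurfu.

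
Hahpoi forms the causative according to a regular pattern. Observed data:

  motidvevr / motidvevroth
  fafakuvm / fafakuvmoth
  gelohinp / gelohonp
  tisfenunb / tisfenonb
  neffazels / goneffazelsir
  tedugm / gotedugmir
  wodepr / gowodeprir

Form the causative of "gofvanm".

fafakuvm and tedugm both end in -m yet inflect differently (fafakuvmoth, gotedugmir), so the final letter is not what conditions the rule; the second-to-last letter is.
"gofvanm" has second-to-last letter 'n'. The stems whose second-to-last letter is 'n' (gelohinp → gelohonp, tisfenunb → tisfenonb) change the last vowel to 'o'.
So gofvanm → gofvonm.

gofvonm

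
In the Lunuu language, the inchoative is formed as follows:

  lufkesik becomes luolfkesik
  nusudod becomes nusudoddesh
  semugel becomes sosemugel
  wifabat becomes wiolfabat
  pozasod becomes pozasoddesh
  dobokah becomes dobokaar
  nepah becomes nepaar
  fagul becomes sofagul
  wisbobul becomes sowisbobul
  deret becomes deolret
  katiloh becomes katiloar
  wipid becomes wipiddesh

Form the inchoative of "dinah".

"dinah" ends in -h. The stems ending in -h (dobokah → dobokaar, katiloh → katiloar, nepah → nepaar) drop the final letter and add -ar.
So dinah → dinaar.

dinaar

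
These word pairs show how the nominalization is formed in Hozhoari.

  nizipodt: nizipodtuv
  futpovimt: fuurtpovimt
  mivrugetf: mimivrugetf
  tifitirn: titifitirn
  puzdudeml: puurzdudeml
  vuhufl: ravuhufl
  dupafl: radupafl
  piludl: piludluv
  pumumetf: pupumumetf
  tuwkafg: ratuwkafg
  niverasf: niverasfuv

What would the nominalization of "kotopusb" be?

kotopusbuv

piludl and vuhufl both end in -l yet inflect differently (piludluv, ravuhufl), so the final letter is not what conditions the rule; the second-to-last letter is.
"kotopusb" has second-to-last letter 's'. The one such stem in the data (niverasf → niverasfuv) adds -uv, so the same rule applies.
So kotopusb → kotopusbuv.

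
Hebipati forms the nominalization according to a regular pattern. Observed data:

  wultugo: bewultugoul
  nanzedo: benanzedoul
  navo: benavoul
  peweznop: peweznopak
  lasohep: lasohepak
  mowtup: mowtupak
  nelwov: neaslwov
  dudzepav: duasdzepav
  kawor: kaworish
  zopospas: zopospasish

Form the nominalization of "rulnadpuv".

wultugo and peweznop both have last vowel 'o' yet inflect differently (bewultugoul, peweznopak), so the last vowel is not what conditions the rule; the final letter is.
"rulnadpuv" ends in -v. The stems ending in -v (nelwov → neaslwov, dudzepav → duasdzepav) insert -as- after the first vowel.
So rulnadpuv → ruaslnadpuv.

ruaslnadpuv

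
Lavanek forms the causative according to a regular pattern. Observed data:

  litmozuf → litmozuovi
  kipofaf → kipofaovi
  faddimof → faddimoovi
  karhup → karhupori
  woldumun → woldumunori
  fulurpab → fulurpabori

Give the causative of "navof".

litmozuf and karhup both have last vowel 'u' yet inflect differently (litmozuovi, karhupori), so the last vowel is not what conditions the rule; the final letter is.
"navof" ends in -f. The stems ending in -f (litmozuf → litmozuovi, kipofaf → kipofaovi, faddimof → faddimoovi) drop the final letter and add -ovi.
So navof → navoovi.

navoovi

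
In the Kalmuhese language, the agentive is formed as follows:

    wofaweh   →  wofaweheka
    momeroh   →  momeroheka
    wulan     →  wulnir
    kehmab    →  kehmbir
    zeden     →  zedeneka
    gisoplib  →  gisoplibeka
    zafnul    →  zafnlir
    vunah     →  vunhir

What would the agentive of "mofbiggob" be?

vunah and momeroh both end in -h yet inflect differently (vunhir, momeroheka), so the final letter is not what conditions the rule; the last vowel is.
"mofbiggob" has last vowel 'o'. The one such stem in the data (momeroh → momeroheka) adds -eka, so the same rule applies.
So mofbiggob → mofbiggobeka.

mofbiggobeka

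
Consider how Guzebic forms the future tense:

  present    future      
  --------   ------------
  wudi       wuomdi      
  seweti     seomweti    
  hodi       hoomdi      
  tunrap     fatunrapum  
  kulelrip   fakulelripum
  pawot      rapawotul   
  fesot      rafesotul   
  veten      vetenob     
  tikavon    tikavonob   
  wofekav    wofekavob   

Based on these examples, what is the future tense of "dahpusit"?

"dahpusit" ends in -t. The stems ending in -t (pawot → rapawotul, fesot → rafesotul) add ra- … -ul around the stem.
The other patterns: stems ending in -i insert -om- after the first vowel; stems ending in -p add fa- … -um around the stem; stems ending in -n or -v add -ob.
So dahpusit → radahpusitul.

radahpusitul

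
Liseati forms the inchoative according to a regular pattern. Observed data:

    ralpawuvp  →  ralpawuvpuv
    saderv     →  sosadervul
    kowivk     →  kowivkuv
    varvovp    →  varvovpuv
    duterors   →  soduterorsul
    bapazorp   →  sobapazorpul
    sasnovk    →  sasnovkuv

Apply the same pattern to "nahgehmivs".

nahgehmivsuv

ralpawuvp and bapazorp both end in -p yet inflect differently (ralpawuvpuv, sobapazorpul), so the final letter is not what conditions the rule; the second-to-last letter is.
"nahgehmivs" has second-to-last letter 'v'. The stems whose second-to-last letter is 'v' (kowivk → kowivkuv, ralpawuvp → ralpawuvpuv, varvovp → varvovpuv) add -uv.
The other pattern: stems whose second-to-last letter is 'r' add so- … -ul around the stem.
So nahgehmivs → nahgehmivsuv.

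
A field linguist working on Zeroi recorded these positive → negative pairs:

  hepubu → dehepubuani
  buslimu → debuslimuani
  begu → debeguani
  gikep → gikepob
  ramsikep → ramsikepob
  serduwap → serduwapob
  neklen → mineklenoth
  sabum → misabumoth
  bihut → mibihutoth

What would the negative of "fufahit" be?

mifufahitoth

"fufahit" ends in -t. The one such stem in the data (bihut → mibihutoth) adds mi- … -oth around the stem, so the same rule applies.
So fufahit → mifufahitoth.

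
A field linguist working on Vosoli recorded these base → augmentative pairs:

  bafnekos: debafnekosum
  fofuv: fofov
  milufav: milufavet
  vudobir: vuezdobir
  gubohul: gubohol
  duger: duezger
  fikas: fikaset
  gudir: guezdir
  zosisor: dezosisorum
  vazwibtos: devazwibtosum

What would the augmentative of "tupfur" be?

fofuv and milufav both end in -v yet inflect differently (fofov, milufavet), so the final letter is not what conditions the rule; the last vowel is.
"tupfur" has last vowel 'u'. The stems whose last vowel is 'u' (fofuv → fofov, gubohul → gubohol) change the last vowel to 'o'.
The other patterns: stems whose last vowel is 'a' add -et; stems whose last vowel is 'e' or 'i' insert -ez- after the first vowel; stems whose last vowel is 'o' add de- … -um around the stem.
So tupfur → tupfor.

tupfor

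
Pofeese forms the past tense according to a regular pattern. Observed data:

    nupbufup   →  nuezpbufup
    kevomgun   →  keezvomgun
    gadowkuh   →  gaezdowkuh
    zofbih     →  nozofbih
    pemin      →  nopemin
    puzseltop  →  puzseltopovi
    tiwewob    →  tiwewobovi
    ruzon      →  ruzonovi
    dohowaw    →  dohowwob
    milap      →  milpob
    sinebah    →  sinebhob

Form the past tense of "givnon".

givnonovi

gadowkuh and zofbih both end in -h yet inflect differently (gaezdowkuh, nozofbih), so the final letter is not what conditions the rule; the last vowel is.
"givnon" has last vowel 'o'. The stems whose last vowel is 'o' (puzseltop → puzseltopovi, tiwewob → tiwewobovi, ruzon → ruzonovi) add -ovi.
So givnon → givnonovi.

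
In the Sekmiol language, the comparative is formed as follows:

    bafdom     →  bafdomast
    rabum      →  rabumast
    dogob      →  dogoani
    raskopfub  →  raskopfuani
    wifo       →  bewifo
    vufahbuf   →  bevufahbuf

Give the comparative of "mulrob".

bafdom and dogob both have last vowel 'o' yet inflect differently (bafdomast, dogoani), so the last vowel is not what conditions the rule; the final letter is.
"mulrob" ends in -b. The stems ending in -b (dogob → dogoani, raskopfub → raskopfuani) drop the final letter and add -ani.
So mulrob → mulroani.

mulroani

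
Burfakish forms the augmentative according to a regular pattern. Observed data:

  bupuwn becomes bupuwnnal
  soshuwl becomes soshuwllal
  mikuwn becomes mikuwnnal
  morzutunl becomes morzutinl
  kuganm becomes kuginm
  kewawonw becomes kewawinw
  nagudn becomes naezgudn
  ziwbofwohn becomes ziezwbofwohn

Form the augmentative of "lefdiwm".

soshuwl and morzutunl both end in -l yet inflect differently (soshuwllal, morzutinl), so the final letter is not what conditions the rule; the second-to-last letter is.
"lefdiwm" has second-to-last letter 'w'. The stems whose second-to-last letter is 'w' (bupuwn → bupuwnnal, soshuwl → soshuwllal, mikuwn → mikuwnnal) double the final consonant and add -al.
So lefdiwm → lefdiwmmal.

lefdiwmmal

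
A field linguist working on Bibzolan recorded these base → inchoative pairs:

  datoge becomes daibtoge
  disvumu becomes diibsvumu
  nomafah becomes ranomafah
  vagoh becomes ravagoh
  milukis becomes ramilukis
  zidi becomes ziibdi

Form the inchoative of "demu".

deibmu

"demu" ends in a vowel. The stems ending in a vowel (datoge → daibtoge, disvumu → diibsvumu, zidi → ziibdi) insert -ib- after the first vowel.
So demu → deibmu.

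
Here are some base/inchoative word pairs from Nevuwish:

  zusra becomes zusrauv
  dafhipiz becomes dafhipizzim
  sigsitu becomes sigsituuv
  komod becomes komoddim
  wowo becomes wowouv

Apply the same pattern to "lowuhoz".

lowuhozzim

"lowuhoz" ends in a consonant. The stems ending in a consonant (dafhipiz → dafhipizzim, komod → komoddim) double the final consonant and add -im.
So lowuhoz → lowuhozzim.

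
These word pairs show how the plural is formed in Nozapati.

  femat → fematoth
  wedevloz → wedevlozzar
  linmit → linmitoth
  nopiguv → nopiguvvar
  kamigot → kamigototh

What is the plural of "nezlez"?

nezlezzar

kamigot and wedevloz both have last vowel 'o' yet inflect differently (kamigototh, wedevlozzar), so the last vowel is not what conditions the rule; the final letter is.
"nezlez" ends in -z. The one such stem in the data (wedevloz → wedevlozzar) doubles the final consonant and adds -ar (as does nopiguv), so the same rule applies.
The other pattern: stems ending in -t add -oth.
So nezlez → nezlezzar.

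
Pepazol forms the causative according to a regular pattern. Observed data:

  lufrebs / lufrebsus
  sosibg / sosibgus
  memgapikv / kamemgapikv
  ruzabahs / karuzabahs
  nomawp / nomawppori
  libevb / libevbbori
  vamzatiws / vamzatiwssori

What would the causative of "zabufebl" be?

lufrebs and ruzabahs both end in -s yet inflect differently (lufrebsus, karuzabahs), so the final letter is not what conditions the rule; the second-to-last letter is.
"zabufebl" has second-to-last letter 'b'. The stems whose second-to-last letter is 'b' (lufrebs → lufrebsus, sosibg → sosibgus) add -us.
The other patterns: stems whose second-to-last letter is 'h' or 'k' add the prefix ka-; stems whose second-to-last letter is 'v' or 'w' double the final consonant and add -ori.
So zabufebl → zabufeblus.

zabufeblus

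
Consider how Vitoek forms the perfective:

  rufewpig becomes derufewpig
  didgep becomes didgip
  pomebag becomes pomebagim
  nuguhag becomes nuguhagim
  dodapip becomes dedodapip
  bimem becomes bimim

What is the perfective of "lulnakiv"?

"lulnakiv" has last vowel 'i'. The stems whose last vowel is 'i' (rufewpig → derufewpig, dodapip → dedodapip) add the prefix de-.
The other patterns: stems whose last vowel is 'a' add -im; stems whose last vowel is 'e' change the last vowel to 'i'.
So lulnakiv → delulnakiv.

delulnakiv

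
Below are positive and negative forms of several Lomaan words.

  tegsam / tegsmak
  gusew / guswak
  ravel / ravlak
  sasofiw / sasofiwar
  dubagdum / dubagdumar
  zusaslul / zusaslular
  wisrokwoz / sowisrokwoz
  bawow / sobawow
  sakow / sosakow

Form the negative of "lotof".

"lotof" has last vowel 'o'. The stems whose last vowel is 'o' (wisrokwoz → sowisrokwoz, bawow → sobawow, sakow → sosakow) add the prefix so-.
The other patterns: stems whose last vowel is 'a' or 'e' delete the last vowel and add -ak; stems whose last vowel is 'i' or 'u' add -ar.
So lotof → solotof.

solotof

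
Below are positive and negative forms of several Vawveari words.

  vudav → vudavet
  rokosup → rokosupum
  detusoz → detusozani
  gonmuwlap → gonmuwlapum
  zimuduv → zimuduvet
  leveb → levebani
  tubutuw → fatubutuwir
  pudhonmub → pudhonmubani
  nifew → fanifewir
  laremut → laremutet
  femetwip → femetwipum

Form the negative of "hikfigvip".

hikfigvipum

gonmuwlap and vudav both have last vowel 'a' yet inflect differently (gonmuwlapum, vudavet), so the last vowel is not what conditions the rule; the final letter is.
"hikfigvip" ends in -p. The stems ending in -p (gonmuwlap → gonmuwlapum, femetwip → femetwipum, rokosup → rokosupum) add -um.
So hikfigvip → hikfigvipum.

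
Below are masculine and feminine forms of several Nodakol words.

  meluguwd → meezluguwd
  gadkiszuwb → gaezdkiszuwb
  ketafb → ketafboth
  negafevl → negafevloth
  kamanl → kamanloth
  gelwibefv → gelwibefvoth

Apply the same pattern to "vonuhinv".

vonuhinvoth

"vonuhinv" has second-to-last letter 'n'. The one such stem in the data (kamanl → kamanloth) adds -oth, so the same rule applies.
So vonuhinv → vonuhinvoth.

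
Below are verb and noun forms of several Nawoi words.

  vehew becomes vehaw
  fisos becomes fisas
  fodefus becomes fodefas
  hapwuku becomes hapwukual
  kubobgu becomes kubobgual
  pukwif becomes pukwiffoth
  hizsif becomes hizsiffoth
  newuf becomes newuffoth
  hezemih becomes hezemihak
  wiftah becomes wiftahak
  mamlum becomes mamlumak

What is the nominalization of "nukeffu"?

nukeffual

"nukeffu" ends in -u. The stems ending in -u (hapwuku → hapwukual, kubobgu → kubobgual) add -al.
The other patterns: stems ending in -s or -w change the last vowel to 'a'; stems ending in -f double the final consonant and add -oth; stems ending in -h or -m add -ak.
So nukeffu → nukeffual.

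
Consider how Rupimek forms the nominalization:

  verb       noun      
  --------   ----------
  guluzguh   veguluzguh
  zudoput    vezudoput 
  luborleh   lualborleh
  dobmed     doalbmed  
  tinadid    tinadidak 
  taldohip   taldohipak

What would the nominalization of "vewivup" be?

vevewivup

guluzguh and luborleh both end in -h yet inflect differently (veguluzguh, lualborleh), so the final letter is not what conditions the rule; the last vowel is.
"vewivup" has last vowel 'u'. The stems whose last vowel is 'u' (guluzguh → veguluzguh, zudoput → vezudoput) add the prefix ve-.
The other patterns: stems whose last vowel is 'e' insert -al- after the first vowel; stems whose last vowel is 'i' add -ak.
So vewivup → vevewivup.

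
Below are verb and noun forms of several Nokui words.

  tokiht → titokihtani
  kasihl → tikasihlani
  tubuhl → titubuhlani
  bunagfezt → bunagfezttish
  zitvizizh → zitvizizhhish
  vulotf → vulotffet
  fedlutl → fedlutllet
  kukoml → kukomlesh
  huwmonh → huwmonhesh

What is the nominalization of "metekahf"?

timetekahfani

tokiht and bunagfezt both end in -t yet inflect differently (titokihtani, bunagfezttish), so the final letter is not what conditions the rule; the second-to-last letter is.
"metekahf" has second-to-last letter 'h'. The stems whose second-to-last letter is 'h' (tokiht → titokihtani, kasihl → tikasihlani, tubuhl → titubuhlani) add ti- … -ani around the stem.
The other patterns: stems whose second-to-last letter is 'z' double the final consonant and add -ish; stems whose second-to-last letter is 't' double the final consonant and add -et; stems whose second-to-last letter is 'm' or 'n' add -esh.
So metekahf → timetekahfani.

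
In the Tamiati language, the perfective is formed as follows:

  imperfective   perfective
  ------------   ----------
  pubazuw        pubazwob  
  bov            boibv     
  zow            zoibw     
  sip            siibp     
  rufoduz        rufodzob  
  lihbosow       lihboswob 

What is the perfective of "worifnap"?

lihbosow and zow both end in -w yet inflect differently (lihboswob, zoibw), so the final letter is not what conditions the rule; the number of vowels is.
"worifnap" has 3 vowels. The stems with 3 vowels (lihbosow → lihboswob, rufoduz → rufodzob, pubazuw → pubazwob) delete the last vowel and add -ob.
The other pattern: stems with 1 vowel insert -ib- after the first vowel.
So worifnap → worifnpob.

worifnpob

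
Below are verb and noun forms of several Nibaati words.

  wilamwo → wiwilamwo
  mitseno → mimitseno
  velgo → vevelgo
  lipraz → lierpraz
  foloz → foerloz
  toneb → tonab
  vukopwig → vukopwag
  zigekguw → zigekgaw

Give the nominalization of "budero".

bubudero

"budero" ends in -o. The stems ending in -o (wilamwo → wiwilamwo, mitseno → mimitseno, velgo → vevelgo) repeat the first consonant+vowel as a prefix.
The other patterns: stems ending in -z insert -er- after the first vowel; stems ending in -b, -g or -w change the last vowel to 'a'.
So budero → bubudero.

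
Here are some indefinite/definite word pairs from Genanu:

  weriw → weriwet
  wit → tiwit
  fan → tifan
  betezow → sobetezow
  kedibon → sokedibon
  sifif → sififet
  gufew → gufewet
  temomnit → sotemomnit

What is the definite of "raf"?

tiraf

wit and temomnit both end in -t yet inflect differently (tiwit, sotemomnit), so the final letter is not what conditions the rule; the number of vowels is.
"raf" has 1 vowel. The stems with 1 vowel (fan → tifan, wit → tiwit) add the prefix ti-.
So raf → tiraf.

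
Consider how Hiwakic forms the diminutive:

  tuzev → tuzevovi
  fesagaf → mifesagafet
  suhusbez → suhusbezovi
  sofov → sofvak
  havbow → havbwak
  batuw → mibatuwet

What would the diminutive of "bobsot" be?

bobstak

"bobsot" has last vowel 'o'. The stems whose last vowel is 'o' (havbow → havbwak, sofov → sofvak) delete the last vowel and add -ak.
So bobsot → bobstak.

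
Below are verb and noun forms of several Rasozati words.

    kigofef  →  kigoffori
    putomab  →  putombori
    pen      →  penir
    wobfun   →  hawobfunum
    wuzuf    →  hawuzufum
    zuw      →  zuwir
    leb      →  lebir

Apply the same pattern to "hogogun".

pen and wobfun both end in -n yet inflect differently (penir, hawobfunum), so the final letter is not what conditions the rule; the number of vowels is.
"hogogun" has 3 vowels. The stems with 3 vowels (putomab → putombori, kigofef → kigoffori) delete the last vowel and add -ori.
The other patterns: stems with 1 vowel add -ir; stems with 2 vowels add ha- … -um around the stem.
So hogogun → hogognori.

hogognori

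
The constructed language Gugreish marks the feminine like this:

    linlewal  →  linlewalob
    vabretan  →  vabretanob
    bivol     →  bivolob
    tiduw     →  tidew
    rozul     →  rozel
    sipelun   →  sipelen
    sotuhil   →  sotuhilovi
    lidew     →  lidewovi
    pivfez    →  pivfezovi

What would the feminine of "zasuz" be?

linlewal and rozul both end in -l yet inflect differently (linlewalob, rozel), so the final letter is not what conditions the rule; the last vowel is.
"zasuz" has last vowel 'u'. The stems whose last vowel is 'u' (tiduw → tidew, rozul → rozel, sipelun → sipelen) change the last vowel to 'e'.
The other patterns: stems whose last vowel is 'a' or 'o' add -ob; stems whose last vowel is 'e' or 'i' add -ovi.
So zasuz → zasez.

zasez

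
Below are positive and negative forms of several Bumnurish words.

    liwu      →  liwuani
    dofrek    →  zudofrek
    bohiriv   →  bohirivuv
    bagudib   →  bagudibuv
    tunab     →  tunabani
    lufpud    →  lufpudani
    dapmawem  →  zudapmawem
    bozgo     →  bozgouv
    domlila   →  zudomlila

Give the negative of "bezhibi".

bezhibiuv

bagudib and tunab both end in -b yet inflect differently (bagudibuv, tunabani), so the final letter is not what conditions the rule; the first letter is.
"bezhibi" begins with b-. The stems beginning with b- (bohiriv → bohirivuv, bagudib → bagudibuv, bozgo → bozgouv) add -uv.
The other patterns: stems beginning with d- add the prefix zu-; stems beginning with l- or t- add -ani.
So bezhibi → bezhibiuv.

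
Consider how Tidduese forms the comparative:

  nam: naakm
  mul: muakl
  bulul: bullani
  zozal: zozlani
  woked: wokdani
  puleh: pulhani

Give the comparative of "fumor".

fumrani

mul and bulul both end in -l yet inflect differently (muakl, bullani), so the final letter is not what conditions the rule; the number of vowels is.
"fumor" has 2 vowels. The stems with 2 vowels (bulul → bullani, zozal → zozlani, puleh → pulhani) delete the last vowel and add -ani.
The other pattern: stems with 1 vowel insert -ak- after the first vowel.
So fumor → fumrani.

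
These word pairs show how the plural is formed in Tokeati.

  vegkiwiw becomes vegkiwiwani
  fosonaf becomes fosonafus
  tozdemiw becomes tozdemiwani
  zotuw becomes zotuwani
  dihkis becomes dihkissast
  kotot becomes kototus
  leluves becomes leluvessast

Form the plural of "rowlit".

rowlitus

vegkiwiw and dihkis both have last vowel 'i' yet inflect differently (vegkiwiwani, dihkissast), so the last vowel is not what conditions the rule; the final letter is.
"rowlit" ends in -t. The one such stem in the data (kotot → kototus) adds -us, so the same rule applies.
The other patterns: stems ending in -w add -ani; stems ending in -s double the final consonant and add -ast.
So rowlit → rowlitus.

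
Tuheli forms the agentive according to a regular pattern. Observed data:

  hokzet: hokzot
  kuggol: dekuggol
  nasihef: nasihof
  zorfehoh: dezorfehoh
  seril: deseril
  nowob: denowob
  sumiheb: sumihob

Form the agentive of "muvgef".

sumiheb and nowob both end in -b yet inflect differently (sumihob, denowob), so the final letter is not what conditions the rule; the last vowel is.
"muvgef" has last vowel 'e'. The stems whose last vowel is 'e' (sumiheb → sumihob, hokzet → hokzot, nasihef → nasihof) change the last vowel to 'o'.
The other pattern: stems whose last vowel is 'i' or 'o' add the prefix de-.
So muvgef → muvgof.

muvgof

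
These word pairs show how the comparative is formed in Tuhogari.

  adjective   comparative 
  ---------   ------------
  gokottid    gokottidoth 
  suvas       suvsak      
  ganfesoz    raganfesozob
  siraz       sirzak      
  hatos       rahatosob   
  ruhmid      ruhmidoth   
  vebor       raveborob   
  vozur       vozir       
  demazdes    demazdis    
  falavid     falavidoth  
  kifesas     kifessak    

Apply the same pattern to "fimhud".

"fimhud" has last vowel 'u'. The one such stem in the data (vozur → vozir) changes the last vowel to 'i' (as does demazdes), so the same rule applies.
The other patterns: stems whose last vowel is 'a' delete the last vowel and add -ak; stems whose last vowel is 'o' add ra- … -ob around the stem; stems whose last vowel is 'i' add -oth.
So fimhud → fimhid.

fimhid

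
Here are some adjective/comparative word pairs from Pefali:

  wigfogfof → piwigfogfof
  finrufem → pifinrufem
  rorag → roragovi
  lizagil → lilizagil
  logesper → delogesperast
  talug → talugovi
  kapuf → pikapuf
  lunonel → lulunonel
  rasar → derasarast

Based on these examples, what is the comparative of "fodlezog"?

fodlezogovi

"fodlezog" ends in -g. The stems ending in -g (talug → talugovi, rorag → roragovi) add -ovi.
So fodlezog → fodlezogovi.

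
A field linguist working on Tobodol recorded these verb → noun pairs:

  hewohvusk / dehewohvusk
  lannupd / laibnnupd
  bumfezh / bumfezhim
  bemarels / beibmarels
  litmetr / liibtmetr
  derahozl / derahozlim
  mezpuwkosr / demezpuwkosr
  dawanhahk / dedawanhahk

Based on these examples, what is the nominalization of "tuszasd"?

"tuszasd" has second-to-last letter 's'. The stems whose second-to-last letter is 's' (mezpuwkosr → demezpuwkosr, hewohvusk → dehewohvusk) add the prefix de-.
The other patterns: stems whose second-to-last letter is 'z' add -im; stems whose second-to-last letter is 'l', 'p' or 't' insert -ib- after the first vowel.
So tuszasd → detuszasd.

detuszasd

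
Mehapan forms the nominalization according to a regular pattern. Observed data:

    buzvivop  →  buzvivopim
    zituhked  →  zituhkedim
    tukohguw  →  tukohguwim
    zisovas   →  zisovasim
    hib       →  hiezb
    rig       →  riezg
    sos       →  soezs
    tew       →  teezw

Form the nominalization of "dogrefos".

dogrefosim

"dogrefos" has 3 vowels. The stems with 3 vowels (buzvivop → buzvivopim, zituhked → zituhkedim, tukohguw → tukohguwim) add -im.
The other pattern: stems with 1 vowel insert -ez- after the first vowel.
So dogrefos → dogrefosim.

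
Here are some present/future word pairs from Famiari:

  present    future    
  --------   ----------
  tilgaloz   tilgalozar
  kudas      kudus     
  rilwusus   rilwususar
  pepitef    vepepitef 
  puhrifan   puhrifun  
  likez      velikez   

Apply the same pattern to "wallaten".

vewallaten

likez and tilgaloz both end in -z yet inflect differently (velikez, tilgalozar), so the final letter is not what conditions the rule; the last vowel is.
"wallaten" has last vowel 'e'. The stems whose last vowel is 'e' (pepitef → vepepitef, likez → velikez) add the prefix ve-.
So wallaten → vewallaten.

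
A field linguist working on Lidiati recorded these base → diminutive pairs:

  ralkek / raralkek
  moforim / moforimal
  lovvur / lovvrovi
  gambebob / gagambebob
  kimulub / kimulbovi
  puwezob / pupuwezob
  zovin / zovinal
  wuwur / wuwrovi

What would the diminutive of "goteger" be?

"goteger" has last vowel 'e'. The one such stem in the data (ralkek → raralkek) repeats the first consonant+vowel as a prefix (as do gambebob, puwezob), so the same rule applies.
So goteger → gogoteger.

gogoteger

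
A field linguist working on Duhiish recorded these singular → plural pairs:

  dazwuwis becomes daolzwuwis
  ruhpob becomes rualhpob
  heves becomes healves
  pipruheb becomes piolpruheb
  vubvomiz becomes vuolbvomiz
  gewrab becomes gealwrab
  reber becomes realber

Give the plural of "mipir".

mialpir

pipruheb and gewrab both end in -b yet inflect differently (piolpruheb, gealwrab), so the final letter is not what conditions the rule; the number of vowels is.
"mipir" has 2 vowels. The stems with 2 vowels (gewrab → gealwrab, reber → realber, heves → healves) insert -al- after the first vowel.
The other pattern: stems with 3 vowels insert -ol- after the first vowel.
So mipir → mialpir.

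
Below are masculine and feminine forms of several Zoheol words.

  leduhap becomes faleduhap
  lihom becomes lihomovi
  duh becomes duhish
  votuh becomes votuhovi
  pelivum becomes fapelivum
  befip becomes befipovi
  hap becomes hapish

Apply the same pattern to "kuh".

kuhish

"kuh" has 1 vowel. The stems with 1 vowel (hap → hapish, duh → duhish) add -ish.
The other patterns: stems with 2 vowels add -ovi; stems with 3 vowels add the prefix fa-.
So kuh → kuhish.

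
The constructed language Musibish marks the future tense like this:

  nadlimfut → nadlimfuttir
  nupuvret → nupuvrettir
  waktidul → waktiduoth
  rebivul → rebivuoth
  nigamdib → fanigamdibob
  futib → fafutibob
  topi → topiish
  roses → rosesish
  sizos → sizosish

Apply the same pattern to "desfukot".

desfukottir

nadlimfut and waktidul both have last vowel 'u' yet inflect differently (nadlimfuttir, waktiduoth), so the last vowel is not what conditions the rule; the final letter is.
"desfukot" ends in -t. The stems ending in -t (nadlimfut → nadlimfuttir, nupuvret → nupuvrettir) double the final consonant and add -ir.
So desfukot → desfukottir.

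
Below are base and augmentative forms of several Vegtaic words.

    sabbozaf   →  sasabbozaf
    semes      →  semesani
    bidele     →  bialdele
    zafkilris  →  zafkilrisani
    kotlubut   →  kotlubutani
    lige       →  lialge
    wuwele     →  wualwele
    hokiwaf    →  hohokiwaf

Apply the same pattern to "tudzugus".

lige and semes both have last vowel 'e' yet inflect differently (lialge, semesani), so the last vowel is not what conditions the rule; the final letter is.
"tudzugus" ends in -s. The stems ending in -s (zafkilris → zafkilrisani, semes → semesani) add -ani.
The other patterns: stems ending in -f repeat the first consonant+vowel as a prefix; stems ending in -e insert -al- after the first vowel.
So tudzugus → tudzugusani.

tudzugusani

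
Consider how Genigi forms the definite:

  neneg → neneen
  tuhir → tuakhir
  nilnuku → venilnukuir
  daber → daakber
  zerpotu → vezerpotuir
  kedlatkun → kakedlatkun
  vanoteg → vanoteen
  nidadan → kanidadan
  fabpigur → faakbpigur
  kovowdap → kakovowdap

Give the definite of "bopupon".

kabopupon

"bopupon" ends in -n. The stems ending in -n (nidadan → kanidadan, kedlatkun → kakedlatkun) add the prefix ka-.
The other patterns: stems ending in -g drop the final letter and add -en; stems ending in -u add ve- … -ir around the stem; stems ending in -r insert -ak- after the first vowel.
So bopupon → kabopupon.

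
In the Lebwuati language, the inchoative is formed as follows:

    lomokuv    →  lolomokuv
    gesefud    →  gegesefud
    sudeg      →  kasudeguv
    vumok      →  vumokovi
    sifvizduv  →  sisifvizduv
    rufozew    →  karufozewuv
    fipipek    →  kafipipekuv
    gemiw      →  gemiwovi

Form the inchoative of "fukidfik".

fukidfikovi

rufozew and gemiw both end in -w yet inflect differently (karufozewuv, gemiwovi), so the final letter is not what conditions the rule; the last vowel is.
"fukidfik" has last vowel 'i'. The one such stem in the data (gemiw → gemiwovi) adds -ovi, so the same rule applies.
So fukidfik → fukidfikovi.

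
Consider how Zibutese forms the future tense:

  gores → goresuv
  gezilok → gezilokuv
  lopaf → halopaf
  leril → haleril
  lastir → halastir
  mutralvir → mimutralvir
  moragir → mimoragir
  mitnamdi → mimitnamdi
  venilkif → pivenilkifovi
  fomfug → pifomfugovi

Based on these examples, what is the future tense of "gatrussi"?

lastir and mutralvir both end in -r yet inflect differently (halastir, mimutralvir), so the final letter is not what conditions the rule; the first letter is.
"gatrussi" begins with g-. The stems beginning with g- (gores → goresuv, gezilok → gezilokuv) add -uv.
The other patterns: stems beginning with l- add the prefix ha-; stems beginning with m- add the prefix mi-; stems beginning with f- or v- add pi- … -ovi around the stem.
So gatrussi → gatrussiuv.

gatrussiuv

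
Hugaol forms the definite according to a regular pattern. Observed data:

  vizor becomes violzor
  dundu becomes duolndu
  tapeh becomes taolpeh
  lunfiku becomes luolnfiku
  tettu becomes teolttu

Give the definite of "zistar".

Every pair shown (vizor → violzor, dundu → duolndu, tapeh → taolpeh, …) follows the same rule: insert -ol- after the first vowel.
So zistar → ziolstar.

ziolstar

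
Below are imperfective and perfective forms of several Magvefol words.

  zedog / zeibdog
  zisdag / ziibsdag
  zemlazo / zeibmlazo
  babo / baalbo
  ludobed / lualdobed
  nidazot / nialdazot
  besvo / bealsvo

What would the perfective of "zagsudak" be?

zaibgsudak

zemlazo and babo both end in -o yet inflect differently (zeibmlazo, baalbo), so the final letter is not what conditions the rule; the first letter is.
"zagsudak" begins with z-. The stems beginning with z- (zedog → zeibdog, zisdag → ziibsdag, zemlazo → zeibmlazo) insert -ib- after the first vowel.
So zagsudak → zaibgsudak.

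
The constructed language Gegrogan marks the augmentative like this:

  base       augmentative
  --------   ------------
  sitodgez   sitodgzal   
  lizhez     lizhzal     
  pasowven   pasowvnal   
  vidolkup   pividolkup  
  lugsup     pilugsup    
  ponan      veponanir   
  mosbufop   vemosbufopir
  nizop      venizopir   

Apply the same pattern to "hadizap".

pasowven and ponan both end in -n yet inflect differently (pasowvnal, veponanir), so the final letter is not what conditions the rule; the last vowel is.
"hadizap" has last vowel 'a'. The one such stem in the data (ponan → veponanir) adds ve- … -ir around the stem, so the same rule applies.
So hadizap → vehadizapir.

vehadizapir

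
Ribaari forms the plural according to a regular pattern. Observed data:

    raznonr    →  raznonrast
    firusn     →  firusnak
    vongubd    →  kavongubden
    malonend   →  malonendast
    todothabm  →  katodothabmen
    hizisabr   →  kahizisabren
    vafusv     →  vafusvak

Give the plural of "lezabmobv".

malonend and vongubd both end in -d yet inflect differently (malonendast, kavongubden), so the final letter is not what conditions the rule; the second-to-last letter is.
"lezabmobv" has second-to-last letter 'b'. The stems whose second-to-last letter is 'b' (vongubd → kavongubden, todothabm → katodothabmen, hizisabr → kahizisabren) add ka- … -en around the stem.
The other patterns: stems whose second-to-last letter is 's' add -ak; stems whose second-to-last letter is 'n' add -ast.
So lezabmobv → kalezabmobven.

kalezabmobven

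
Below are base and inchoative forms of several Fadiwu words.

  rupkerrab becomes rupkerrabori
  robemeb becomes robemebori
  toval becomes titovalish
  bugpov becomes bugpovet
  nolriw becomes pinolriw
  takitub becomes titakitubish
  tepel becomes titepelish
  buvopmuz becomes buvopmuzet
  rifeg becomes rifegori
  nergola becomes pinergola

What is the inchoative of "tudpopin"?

takitub and robemeb both end in -b yet inflect differently (titakitubish, robemebori), so the final letter is not what conditions the rule; the first letter is.
"tudpopin" begins with t-. The stems beginning with t- (takitub → titakitubish, toval → titovalish, tepel → titepelish) add ti- … -ish around the stem.
The other patterns: stems beginning with b- add -et; stems beginning with n- add the prefix pi-; stems beginning with r- add -ori.
So tudpopin → titudpopinish.

titudpopinish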